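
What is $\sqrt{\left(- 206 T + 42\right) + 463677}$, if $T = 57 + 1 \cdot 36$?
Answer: $\sqrt{444561} \approx 666.75$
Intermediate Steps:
$T = 93$ ($T = 57 + 36 = 93$)
$\sqrt{\left(- 206 T + 42\right) + 463677} = \sqrt{\left(\left(-206\right) 93 + 42\right) + 463677} = \sqrt{\left(-19158 + 42\right) + 463677} = \sqrt{-19116 + 463677} = \sqrt{444561}$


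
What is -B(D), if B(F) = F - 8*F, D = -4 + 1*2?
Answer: -14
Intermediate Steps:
D = -2 (D = -4 + 2 = -2)
B(F) = -7*F
-B(D) = -(-7)*(-2) = -1*14 = -14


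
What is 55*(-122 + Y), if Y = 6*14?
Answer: -2090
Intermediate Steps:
Y = 84
55*(-122 + Y) = 55*(-122 + 84) = 55*(-38) = -2090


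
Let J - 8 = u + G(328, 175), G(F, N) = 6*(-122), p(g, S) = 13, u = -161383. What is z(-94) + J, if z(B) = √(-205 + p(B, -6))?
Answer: -162107 + 8*I*√3 ≈ -1.6211e+5 + 13.856*I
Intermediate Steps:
z(B) = 8*I*√3 (z(B) = √(-205 + 13) = √(-192) = 8*I*√3)
G(F, N) = -732
J = -162107 (J = 8 + (-161383 - 732) = 8 - 162115 = -162107)
z(-94) + J = 8*I*√3 - 162107 = -162107 + 8*I*√3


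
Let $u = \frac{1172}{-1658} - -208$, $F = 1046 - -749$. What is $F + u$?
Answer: $\frac{1659901}{829} \approx 2002.3$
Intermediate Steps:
$F = 1795$ ($F = 1046 + 749 = 1795$)
$u = \frac{171846}{829}$ ($u = 1172 \left(- \frac{1}{1658}\right) + 208 = - \frac{586}{829} + 208 = \frac{171846}{829} \approx 207.29$)
$F + u = 1795 + \frac{171846}{829} = \frac{1659901}{829}$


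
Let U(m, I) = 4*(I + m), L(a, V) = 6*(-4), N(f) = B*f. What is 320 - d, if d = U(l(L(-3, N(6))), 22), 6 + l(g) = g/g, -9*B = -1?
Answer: 252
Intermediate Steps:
B = ⅑ (B = -⅑*(-1) = ⅑ ≈ 0.11111)
N(f) = f/9
L(a, V) = -24
l(g) = -5 (l(g) = -6 + g/g = -6 + 1 = -5)
U(m, I) = 4*I + 4*m
d = 68 (d = 4*22 + 4*(-5) = 88 - 20 = 68)
320 - d = 320 - 1*68 = 320 - 68 = 252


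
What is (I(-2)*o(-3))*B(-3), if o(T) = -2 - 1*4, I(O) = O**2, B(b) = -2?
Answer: 48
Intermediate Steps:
o(T) = -6 (o(T) = -2 - 4 = -6)
(I(-2)*o(-3))*B(-3) = ((-2)**2*(-6))*(-2) = (4*(-6))*(-2) = -24*(-2) = 48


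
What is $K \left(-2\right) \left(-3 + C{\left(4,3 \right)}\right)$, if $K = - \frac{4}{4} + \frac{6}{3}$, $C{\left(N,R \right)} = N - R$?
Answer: $4$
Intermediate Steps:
$K = 1$ ($K = \left(-4\right) \frac{1}{4} + 6 \cdot \frac{1}{3} = -1 + 2 = 1$)
$K \left(-2\right) \left(-3 + C{\left(4,3 \right)}\right) = 1 \left(-2\right) \left(-3 + \left(4 - 3\right)\right) = - 2 \left(-3 + \left(4 - 3\right)\right) = - 2 \left(-3 + 1\right) = \left(-2\right) \left(-2\right) = 4$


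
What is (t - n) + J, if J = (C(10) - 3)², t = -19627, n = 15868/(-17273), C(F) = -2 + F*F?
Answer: -183112478/17273 ≈ -10601.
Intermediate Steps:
C(F) = -2 + F²
n = -15868/17273 (n = 15868*(-1/17273) = -15868/17273 ≈ -0.91866)
J = 9025 (J = ((-2 + 10²) - 3)² = ((-2 + 100) - 3)² = (98 - 3)² = 95² = 9025)
(t - n) + J = (-19627 - 1*(-15868/17273)) + 9025 = (-19627 + 15868/17273) + 9025 = -339001303/17273 + 9025 = -183112478/17273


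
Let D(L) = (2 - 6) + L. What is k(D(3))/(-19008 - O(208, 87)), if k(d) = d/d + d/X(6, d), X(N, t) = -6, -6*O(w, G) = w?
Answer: -7/113840 ≈ -6.1490e-5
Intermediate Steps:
O(w, G) = -w/6
D(L) = -4 + L
k(d) = 1 - d/6 (k(d) = d/d + d/(-6) = 1 + d*(-1/6) = 1 - d/6)
k(D(3))/(-19008 - O(208, 87)) = (1 - (-4 + 3)/6)/(-19008 - (-1)*208/6) = (1 - 1/6*(-1))/(-19008 - 1*(-104/3)) = (1 + 1/6)/(-19008 + 104/3) = 7/(6*(-56920/3)) = (7/6)*(-3/56920) = -7/113840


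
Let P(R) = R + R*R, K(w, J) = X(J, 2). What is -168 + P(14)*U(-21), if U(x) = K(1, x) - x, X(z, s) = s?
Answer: 4662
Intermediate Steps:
K(w, J) = 2
P(R) = R + R**2
U(x) = 2 - x
-168 + P(14)*U(-21) = -168 + (14*(1 + 14))*(2 - 1*(-21)) = -168 + (14*15)*(2 + 21) = -168 + 210*23 = -168 + 4830 = 4662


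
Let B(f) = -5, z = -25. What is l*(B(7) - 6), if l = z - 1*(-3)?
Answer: 242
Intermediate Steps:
l = -22 (l = -25 - 1*(-3) = -25 + 3 = -22)
l*(B(7) - 6) = -22*(-5 - 6) = -22*(-11) = 242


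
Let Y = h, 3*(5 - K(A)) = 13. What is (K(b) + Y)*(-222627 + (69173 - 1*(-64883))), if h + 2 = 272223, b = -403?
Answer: -72332835715/3 ≈ -2.4111e+10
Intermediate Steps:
K(A) = 2/3 (K(A) = 5 - 1/3*13 = 5 - 13/3 = 2/3)
h = 272221 (h = -2 + 272223 = 272221)
Y = 272221
(K(b) + Y)*(-222627 + (69173 - 1*(-64883))) = (2/3 + 272221)*(-222627 + (69173 - 1*(-64883))) = 816665*(-222627 + (69173 + 64883))/3 = 816665*(-222627 + 134056)/3 = (816665/3)*(-88571) = -72332835715/3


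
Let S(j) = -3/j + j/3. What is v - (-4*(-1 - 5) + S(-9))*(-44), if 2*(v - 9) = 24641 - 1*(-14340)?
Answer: 122629/6 ≈ 20438.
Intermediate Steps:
S(j) = -3/j + j/3 (S(j) = -3/j + j*(⅓) = -3/j + j/3)
v = 38999/2 (v = 9 + (24641 - 1*(-14340))/2 = 9 + (24641 + 14340)/2 = 9 + (½)*38981 = 9 + 38981/2 = 38999/2 ≈ 19500.)
v - (-4*(-1 - 5) + S(-9))*(-44) = 38999/2 - (-4*(-1 - 5) + (-3/(-9) + (⅓)*(-9)))*(-44) = 38999/2 - (-4*(-6) + (-3*(-⅑) - 3))*(-44) = 38999/2 - (24 + (⅓ - 3))*(-44) = 38999/2 - (24 - 8/3)*(-44) = 38999/2 - 64*(-44)/3 = 38999/2 - 1*(-2816/3) = 38999/2 + 2816/3 = 122629/6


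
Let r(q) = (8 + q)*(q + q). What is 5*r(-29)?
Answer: 6090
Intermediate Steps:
r(q) = 2*q*(8 + q) (r(q) = (8 + q)*(2*q) = 2*q*(8 + q))
5*r(-29) = 5*(2*(-29)*(8 - 29)) = 5*(2*(-29)*(-21)) = 5*1218 = 6090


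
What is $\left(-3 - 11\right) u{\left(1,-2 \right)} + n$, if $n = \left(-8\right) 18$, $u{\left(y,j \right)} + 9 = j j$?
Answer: $-74$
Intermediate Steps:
$u{\left(y,j \right)} = -9 + j^{2}$ ($u{\left(y,j \right)} = -9 + j j = -9 + j^{2}$)
$n = -144$
$\left(-3 - 11\right) u{\left(1,-2 \right)} + n = \left(-3 - 11\right) \left(-9 + \left(-2\right)^{2}\right) - 144 = - 14 \left(-9 + 4\right) - 144 = \left(-14\right) \left(-5\right) - 144 = 70 - 144 = -74$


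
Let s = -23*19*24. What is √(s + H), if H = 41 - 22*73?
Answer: I*√12053 ≈ 109.79*I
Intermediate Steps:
s = -10488 (s = -437*24 = -10488)
H = -1565 (H = 41 - 1606 = -1565)
√(s + H) = √(-10488 - 1565) = √(-12053) = I*√12053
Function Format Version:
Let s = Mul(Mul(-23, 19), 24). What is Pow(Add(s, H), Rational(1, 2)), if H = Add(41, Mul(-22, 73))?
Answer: Mul(I, Pow(12053, Rational(1, 2))) ≈ Mul(109.79, I)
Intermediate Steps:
s = -10488 (s = Mul(-437, 24) = -10488)
H = -1565 (H = Add(41, -1606) = -1565)
Pow(Add(s, H), Rational(1, 2)) = Pow(Add(-10488, -1565), Rational(1, 2)) = Pow(-12053, Rational(1, 2)) = Mul(I, Pow(12053, Rational(1, 2)))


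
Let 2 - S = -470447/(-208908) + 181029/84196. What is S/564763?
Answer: -754459393/177388205486814 ≈ -4.2532e-6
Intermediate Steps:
S = -754459393/314093178 (S = 2 - (-470447/(-208908) + 181029/84196) = 2 - (-470447*(-1/208908) + 181029*(1/84196)) = 2 - (470447/208908 + 181029/84196) = 2 - 1*1382645749/314093178 = 2 - 1382645749/314093178 = -754459393/314093178 ≈ -2.4020)
S/564763 = -754459393/314093178/564763 = -754459393/314093178*1/564763 = -754459393/177388205486814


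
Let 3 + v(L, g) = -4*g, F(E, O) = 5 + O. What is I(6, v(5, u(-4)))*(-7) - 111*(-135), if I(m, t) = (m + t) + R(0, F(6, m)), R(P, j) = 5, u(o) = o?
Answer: 14817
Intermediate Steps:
v(L, g) = -3 - 4*g
I(m, t) = 5 + m + t (I(m, t) = (m + t) + 5 = 5 + m + t)
I(6, v(5, u(-4)))*(-7) - 111*(-135) = (5 + 6 + (-3 - 4*(-4)))*(-7) - 111*(-135) = (5 + 6 + (-3 + 16))*(-7) + 14985 = (5 + 6 + 13)*(-7) + 14985 = 24*(-7) + 14985 = -168 + 14985 = 14817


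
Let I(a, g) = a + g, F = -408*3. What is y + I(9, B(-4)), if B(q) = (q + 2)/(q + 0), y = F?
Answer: -2429/2 ≈ -1214.5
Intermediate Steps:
F = -1224
y = -1224
B(q) = (2 + q)/q
y + I(9, B(-4)) = -1224 + (9 + (2 - 4)/(-4)) = -1224 + (9 - ¼*(-2)) = -1224 + (9 + ½) = -1224 + 19/2 = -2429/2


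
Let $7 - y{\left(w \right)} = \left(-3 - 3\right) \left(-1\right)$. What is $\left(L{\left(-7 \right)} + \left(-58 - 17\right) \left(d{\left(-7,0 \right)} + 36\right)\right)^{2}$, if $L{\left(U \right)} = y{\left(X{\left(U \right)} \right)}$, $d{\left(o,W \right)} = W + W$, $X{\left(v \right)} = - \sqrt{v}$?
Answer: $7284601$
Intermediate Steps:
$y{\left(w \right)} = 1$ ($y{\left(w \right)} = 7 - \left(-3 - 3\right) \left(-1\right) = 7 - \left(-6\right) \left(-1\right) = 7 - 6 = 1$)
$d{\left(o,W \right)} = 2 W$
$L{\left(U \right)} = 1$
$\left(L{\left(-7 \right)} + \left(-58 - 17\right) \left(d{\left(-7,0 \right)} + 36\right)\right)^{2} = \left(1 + \left(-58 - 17\right) \left(2 \cdot 0 + 36\right)\right)^{2} = \left(1 - 75 \left(0 + 36\right)\right)^{2} = \left(1 - 2700\right)^{2} = \left(-2699\right)^{2} = 7284601$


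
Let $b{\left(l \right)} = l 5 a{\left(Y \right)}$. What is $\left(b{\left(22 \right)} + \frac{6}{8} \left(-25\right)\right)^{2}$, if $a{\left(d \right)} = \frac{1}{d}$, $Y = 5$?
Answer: $\frac{169}{16} \approx 10.563$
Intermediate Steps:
$b{\left(l \right)} = l$ ($b{\left(l \right)} = \frac{l 5}{5} = 5 l \frac{1}{5} = l$)
$\left(b{\left(22 \right)} + \frac{6}{8} \left(-25\right)\right)^{2} = \left(22 + \frac{6}{8} \left(-25\right)\right)^{2} = \left(22 + 6 \cdot \frac{1}{8} \left(-25\right)\right)^{2} = \left(22 + \frac{3}{4} \left(-25\right)\right)^{2} = \left(22 - \frac{75}{4}\right)^{2} = \left(\frac{13}{4}\right)^{2} = \frac{169}{16}$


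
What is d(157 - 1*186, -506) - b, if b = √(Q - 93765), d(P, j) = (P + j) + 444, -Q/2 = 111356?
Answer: -91 - I*√316477 ≈ -91.0 - 562.56*I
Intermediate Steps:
Q = -222712 (Q = -2*111356 = -222712)
d(P, j) = 444 + P + j
b = I*√316477 (b = √(-222712 - 93765) = √(-316477) = I*√316477 ≈ 562.56*I)
d(157 - 1*186, -506) - b = (444 + (157 - 1*186) - 506) - I*√316477 = (444 + (157 - 186) - 506) - I*√316477 = (444 - 29 - 506) - I*√316477 = -91 - I*√316477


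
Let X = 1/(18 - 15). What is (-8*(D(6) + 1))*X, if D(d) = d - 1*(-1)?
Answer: -64/3 ≈ -21.333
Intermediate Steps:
D(d) = 1 + d (D(d) = d + 1 = 1 + d)
X = ⅓ (X = 1/3 = ⅓ ≈ 0.33333)
(-8*(D(6) + 1))*X = -8*((1 + 6) + 1)*(⅓) = -8*(7 + 1)*(⅓) = -8*8*(⅓) = -64*⅓ = -64/3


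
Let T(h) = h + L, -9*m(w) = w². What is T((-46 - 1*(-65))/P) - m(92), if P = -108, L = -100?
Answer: 90749/108 ≈ 840.27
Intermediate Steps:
m(w) = -w²/9
T(h) = -100 + h (T(h) = h - 100 = -100 + h)
T((-46 - 1*(-65))/P) - m(92) = (-100 + (-46 - 1*(-65))/(-108)) - (-1)*92²/9 = (-100 + (-46 + 65)*(-1/108)) - (-1)*8464/9 = (-100 + 19*(-1/108)) - 1*(-8464/9) = (-100 - 19/108) + 8464/9 = -10819/108 + 8464/9 = 90749/108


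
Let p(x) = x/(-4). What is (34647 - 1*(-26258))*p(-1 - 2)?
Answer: 182715/4 ≈ 45679.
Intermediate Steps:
p(x) = -x/4 (p(x) = x*(-1/4) = -x/4)
(34647 - 1*(-26258))*p(-1 - 2) = (34647 - 1*(-26258))*(-(-1 - 2)/4) = (34647 + 26258)*(-1/4*(-3)) = 60905*(3/4) = 182715/4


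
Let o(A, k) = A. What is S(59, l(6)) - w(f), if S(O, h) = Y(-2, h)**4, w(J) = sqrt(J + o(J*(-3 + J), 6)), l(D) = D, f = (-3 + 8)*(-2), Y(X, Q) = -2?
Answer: 16 - 2*sqrt(30) ≈ 5.0455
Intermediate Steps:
f = -10 (f = 5*(-2) = -10)
w(J) = sqrt(J + J*(-3 + J))
S(O, h) = 16 (S(O, h) = (-2)**4 = 16)
S(59, l(6)) - w(f) = 16 - sqrt(-10*(-2 - 10)) = 16 - sqrt(-10*(-12)) = 16 - sqrt(120) = 16 - 2*sqrt(30)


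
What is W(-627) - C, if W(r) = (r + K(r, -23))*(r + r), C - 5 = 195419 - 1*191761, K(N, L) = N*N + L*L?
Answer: -492864537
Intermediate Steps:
K(N, L) = L² + N² (K(N, L) = N² + L² = L² + N²)
C = 3663 (C = 5 + (195419 - 1*191761) = 5 + (195419 - 191761) = 5 + 3658 = 3663)
W(r) = 2*r*(529 + r + r²) (W(r) = (r + ((-23)² + r²))*(r + r) = (r + (529 + r²))*(2*r) = (529 + r + r²)*(2*r) = 2*r*(529 + r + r²))
W(-627) - C = 2*(-627)*(529 - 627 + (-627)²) - 1*3663 = 2*(-627)*(529 - 627 + 393129) - 3663 = 2*(-627)*393031 - 3663 = -492860874 - 3663 = -492864537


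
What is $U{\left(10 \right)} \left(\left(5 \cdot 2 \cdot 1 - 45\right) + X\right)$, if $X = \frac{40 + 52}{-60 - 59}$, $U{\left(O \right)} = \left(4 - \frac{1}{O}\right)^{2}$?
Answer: $- \frac{6474897}{11900} \approx -544.11$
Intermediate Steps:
$X = - \frac{92}{119}$ ($X = \frac{92}{-119} = 92 \left(- \frac{1}{119}\right) = - \frac{92}{119} \approx -0.77311$)
$U{\left(10 \right)} \left(\left(5 \cdot 2 \cdot 1 - 45\right) + X\right) = \frac{\left(-1 + 4 \cdot 10\right)^{2}}{100} \left(\left(5 \cdot 2 \cdot 1 - 45\right) - \frac{92}{119}\right) = \frac{\left(-1 + 40\right)^{2}}{100} \left(\left(10 \cdot 1 - 45\right) - \frac{92}{119}\right) = \frac{39^{2}}{100} \left(\left(10 - 45\right) - \frac{92}{119}\right) = \frac{1}{100} \cdot 1521 \left(-35 - \frac{92}{119}\right) = \frac{1521}{100} \left(- \frac{4257}{119}\right) = - \frac{6474897}{11900}$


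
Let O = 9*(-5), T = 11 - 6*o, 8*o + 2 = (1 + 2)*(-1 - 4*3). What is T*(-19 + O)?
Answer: -2672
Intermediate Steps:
o = -41/8 (o = -1/4 + ((1 + 2)*(-1 - 4*3))/8 = -1/4 + (3*(-1 - 12))/8 = -1/4 + (3*(-13))/8 = -1/4 + (1/8)*(-39) = -1/4 - 39/8 = -41/8 ≈ -5.1250)
T = 167/4 (T = 11 - 6*(-41/8) = 11 + 123/4 = 167/4 ≈ 41.750)
O = -45
T*(-19 + O) = 167*(-19 - 45)/4 = (167/4)*(-64) = -2672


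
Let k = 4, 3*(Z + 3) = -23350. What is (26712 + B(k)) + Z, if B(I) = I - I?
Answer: 56777/3 ≈ 18926.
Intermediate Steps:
Z = -23359/3 (Z = -3 + (⅓)*(-23350) = -3 - 23350/3 = -23359/3 ≈ -7786.3)
B(I) = 0
(26712 + B(k)) + Z = (26712 + 0) - 23359/3 = 26712 - 23359/3 = 56777/3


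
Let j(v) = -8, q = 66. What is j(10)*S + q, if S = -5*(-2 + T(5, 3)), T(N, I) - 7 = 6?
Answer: 506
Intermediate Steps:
T(N, I) = 13 (T(N, I) = 7 + 6 = 13)
S = -55 (S = -5*(-2 + 13) = -5*11 = -55)
j(10)*S + q = -8*(-55) + 66 = 440 + 66 = 506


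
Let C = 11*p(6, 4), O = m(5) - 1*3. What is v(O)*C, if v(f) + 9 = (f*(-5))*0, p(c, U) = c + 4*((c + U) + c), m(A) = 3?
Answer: -6930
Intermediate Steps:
O = 0 (O = 3 - 1*3 = 3 - 3 = 0)
p(c, U) = 4*U + 9*c (p(c, U) = c + 4*((U + c) + c) = c + 4*(U + 2*c) = c + (4*U + 8*c) = 4*U + 9*c)
C = 770 (C = 11*(4*4 + 9*6) = 11*(16 + 54) = 11*70 = 770)
v(f) = -9 (v(f) = -9 + (f*(-5))*0 = -9 - 5*f*0 = -9 + 0 = -9)
v(O)*C = -9*770 = -6930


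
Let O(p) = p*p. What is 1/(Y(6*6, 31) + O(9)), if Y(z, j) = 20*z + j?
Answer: 1/832 ≈ 0.0012019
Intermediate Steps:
O(p) = p**2
Y(z, j) = j + 20*z
1/(Y(6*6, 31) + O(9)) = 1/((31 + 20*(6*6)) + 9**2) = 1/((31 + 20*36) + 81) = 1/((31 + 720) + 81) = 1/(751 + 81) = 1/832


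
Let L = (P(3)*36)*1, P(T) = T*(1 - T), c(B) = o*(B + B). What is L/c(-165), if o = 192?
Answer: 3/880 ≈ 0.0034091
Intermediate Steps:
c(B) = 384*B (c(B) = 192*(B + B) = 192*(2*B) = 384*B)
L = -216 (L = ((3*(1 - 1*3))*36)*1 = ((3*(1 - 3))*36)*1 = ((3*(-2))*36)*1 = -6*36*1 = -216*1 = -216)
L/c(-165) = -216/(384*(-165)) = -216/(-63360) = -216*(-1/63360) = 3/880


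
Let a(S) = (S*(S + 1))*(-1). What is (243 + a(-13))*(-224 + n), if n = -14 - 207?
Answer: -38715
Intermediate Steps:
a(S) = -S*(1 + S) (a(S) = (S*(1 + S))*(-1) = -S*(1 + S))
n = -221
(243 + a(-13))*(-224 + n) = (243 - 1*(-13)*(1 - 13))*(-224 - 221) = (243 - 1*(-13)*(-12))*(-445) = (243 - 156)*(-445) = 87*(-445) = -38715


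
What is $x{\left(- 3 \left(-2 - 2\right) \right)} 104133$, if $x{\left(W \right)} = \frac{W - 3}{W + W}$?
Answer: $\frac{312399}{8} \approx 39050.0$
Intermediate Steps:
$x{\left(W \right)} = \frac{-3 + W}{2 W}$
$x{\left(- 3 \left(-2 - 2\right) \right)} 104133 = \frac{-3 - 3 \left(-2 - 2\right)}{2 \left(- 3 \left(-2 - 2\right)\right)} 104133 = \frac{-3 - -12}{2 \left(\left(-3\right) \left(-4\right)\right)} 104133 = \frac{-3 + 12}{2 \cdot 12} \cdot 104133 = \frac{1}{2} \cdot \frac{1}{12} \cdot 9 \cdot 104133 = \frac{3}{8} \cdot 104133 = \frac{312399}{8}$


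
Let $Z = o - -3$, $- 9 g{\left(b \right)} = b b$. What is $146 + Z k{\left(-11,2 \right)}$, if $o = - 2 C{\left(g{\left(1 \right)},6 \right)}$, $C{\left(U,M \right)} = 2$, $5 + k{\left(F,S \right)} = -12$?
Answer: $163$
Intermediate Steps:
$k{\left(F,S \right)} = -17$ ($k{\left(F,S \right)} = -5 - 12 = -17$)
$g{\left(b \right)} = - \frac{b^{2}}{9}$ ($g{\left(b \right)} = - \frac{b b}{9} = - \frac{b^{2}}{9}$)
$o = -4$ ($o = \left(-2\right) 2 = -4$)
$Z = -1$ ($Z = -4 - -3 = -4 + 3 = -1$)
$146 + Z k{\left(-11,2 \right)} = 146 - -17 = 146 + 17 = 163$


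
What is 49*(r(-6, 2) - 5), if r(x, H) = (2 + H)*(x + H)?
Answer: -1029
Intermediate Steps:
r(x, H) = (2 + H)*(H + x)
49*(r(-6, 2) - 5) = 49*((2**2 + 2*2 + 2*(-6) + 2*(-6)) - 5) = 49*((4 + 4 - 12 - 12) - 5) = 49*(-16 - 5) = 49*(-21) = -1029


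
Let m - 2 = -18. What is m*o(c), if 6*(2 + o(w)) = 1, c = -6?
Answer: 88/3 ≈ 29.333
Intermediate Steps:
m = -16 (m = 2 - 18 = -16)
o(w) = -11/6 (o(w) = -2 + (1/6)*1 = -2 + 1/6 = -11/6)
m*o(c) = -16*(-11/6) = 88/3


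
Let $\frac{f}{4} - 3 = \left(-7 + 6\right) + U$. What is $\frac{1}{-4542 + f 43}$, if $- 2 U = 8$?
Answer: $- \frac{1}{4886} \approx -0.00020467$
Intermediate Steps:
$U = -4$ ($U = \left(- \frac{1}{2}\right) 8 = -4$)
$f = -8$ ($f = 12 + 4 \left(\left(-7 + 6\right) - 4\right) = 12 + 4 \left(-1 - 4\right) = 12 + 4 \left(-5\right) = 12 - 20 = -8$)
$\frac{1}{-4542 + f 43} = \frac{1}{-4542 - 344} = \frac{1}{-4886} = - \frac{1}{4886}$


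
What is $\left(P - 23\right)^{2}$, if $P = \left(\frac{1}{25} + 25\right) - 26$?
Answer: $\frac{358801}{625} \approx 574.08$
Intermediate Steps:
$P = - \frac{24}{25}$ ($P = \left(\frac{1}{25} + 25\right) - 26 = \frac{626}{25} - 26 = - \frac{24}{25} \approx -0.96$)
$\left(P - 23\right)^{2} = \left(- \frac{24}{25} - 23\right)^{2} = \left(- \frac{599}{25}\right)^{2} = \frac{358801}{625}$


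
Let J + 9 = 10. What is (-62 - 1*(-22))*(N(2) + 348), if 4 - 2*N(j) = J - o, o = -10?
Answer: -13780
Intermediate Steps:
J = 1 (J = -9 + 10 = 1)
N(j) = -7/2 (N(j) = 2 - (1 - 1*(-10))/2 = 2 - (1 + 10)/2 = 2 - 1/2*11 = 2 - 11/2 = -7/2)
(-62 - 1*(-22))*(N(2) + 348) = (-62 - 1*(-22))*(-7/2 + 348) = (-62 + 22)*(689/2) = -40*689/2 = -13780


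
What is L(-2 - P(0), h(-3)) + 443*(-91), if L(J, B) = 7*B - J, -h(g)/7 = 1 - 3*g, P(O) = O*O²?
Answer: -40801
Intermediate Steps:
P(O) = O³
h(g) = -7 + 21*g (h(g) = -7*(1 - 3*g) = -7 + 21*g)
L(J, B) = -J + 7*B
L(-2 - P(0), h(-3)) + 443*(-91) = (-(-2 - 1*0³) + 7*(-7 + 21*(-3))) + 443*(-91) = (-(-2 - 1*0) + 7*(-7 - 63)) - 40313 = (-(-2 + 0) + 7*(-70)) - 40313 = (-1*(-2) - 490) - 40313 = (2 - 490) - 40313 = -488 - 40313 = -40801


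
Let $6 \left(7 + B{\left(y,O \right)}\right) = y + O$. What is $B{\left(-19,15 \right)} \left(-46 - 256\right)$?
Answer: $\frac{6946}{3} \approx 2315.3$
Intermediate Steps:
$B{\left(y,O \right)} = -7 + \frac{O}{6} + \frac{y}{6}$ ($B{\left(y,O \right)} = -7 + \frac{y + O}{6} = -7 + \frac{O + y}{6} = -7 + \left(\frac{O}{6} + \frac{y}{6}\right) = -7 + \frac{O}{6} + \frac{y}{6}$)
$B{\left(-19,15 \right)} \left(-46 - 256\right) = \left(-7 + \frac{1}{6} \cdot 15 + \frac{1}{6} \left(-19\right)\right) \left(-46 - 256\right) = \left(-7 + \frac{5}{2} - \frac{19}{6}\right) \left(-302\right) = \left(- \frac{23}{3}\right) \left(-302\right) = \frac{6946}{3}$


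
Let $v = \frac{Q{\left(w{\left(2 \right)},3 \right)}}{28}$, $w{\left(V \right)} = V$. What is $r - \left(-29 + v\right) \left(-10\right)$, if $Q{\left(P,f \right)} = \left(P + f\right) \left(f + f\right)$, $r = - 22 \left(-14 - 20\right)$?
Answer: $\frac{3281}{7} \approx 468.71$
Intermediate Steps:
$r = 748$ ($r = \left(-22\right) \left(-34\right) = 748$)
$Q{\left(P,f \right)} = 2 f \left(P + f\right)$ ($Q{\left(P,f \right)} = \left(P + f\right) 2 f = 2 f \left(P + f\right)$)
$v = \frac{15}{14}$ ($v = \frac{2 \cdot 3 \left(2 + 3\right)}{28} = 2 \cdot 3 \cdot 5 \cdot \frac{1}{28} = 30 \cdot \frac{1}{28} = \frac{15}{14} \approx 1.0714$)
$r - \left(-29 + v\right) \left(-10\right) = 748 - \left(-29 + \frac{15}{14}\right) \left(-10\right) = 748 - \left(- \frac{391}{14}\right) \left(-10\right) = 748 - \frac{1955}{7} = \frac{3281}{7}$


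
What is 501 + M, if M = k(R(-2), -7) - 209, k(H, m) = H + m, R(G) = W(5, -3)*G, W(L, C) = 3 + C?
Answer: 285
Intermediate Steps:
R(G) = 0 (R(G) = (3 - 3)*G = 0*G = 0)
M = -216 (M = (0 - 7) - 209 = -7 - 209 = -216)
501 + M = 501 - 216 = 285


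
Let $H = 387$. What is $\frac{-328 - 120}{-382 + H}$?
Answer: $- \frac{448}{5} \approx -89.6$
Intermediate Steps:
$\frac{-328 - 120}{-382 + H} = \frac{-328 - 120}{-382 + 387} = - \frac{448}{5}$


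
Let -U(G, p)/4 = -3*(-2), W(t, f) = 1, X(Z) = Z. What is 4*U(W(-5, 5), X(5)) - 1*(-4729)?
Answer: 4633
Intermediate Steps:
U(G, p) = -24 (U(G, p) = -(-12)*(-2) = -4*6 = -24)
4*U(W(-5, 5), X(5)) - 1*(-4729) = 4*(-24) - 1*(-4729) = -96 + 4729 = 4633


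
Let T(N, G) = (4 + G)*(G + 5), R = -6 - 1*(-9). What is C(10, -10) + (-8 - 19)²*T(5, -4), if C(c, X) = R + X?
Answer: -7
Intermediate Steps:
R = 3 (R = -6 + 9 = 3)
C(c, X) = 3 + X
T(N, G) = (4 + G)*(5 + G)
C(10, -10) + (-8 - 19)²*T(5, -4) = (3 - 10) + (-8 - 19)²*(20 + (-4)² + 9*(-4)) = -7 + (-27)²*(20 + 16 - 36) = -7 + 729*0 = -7 + 0 = -7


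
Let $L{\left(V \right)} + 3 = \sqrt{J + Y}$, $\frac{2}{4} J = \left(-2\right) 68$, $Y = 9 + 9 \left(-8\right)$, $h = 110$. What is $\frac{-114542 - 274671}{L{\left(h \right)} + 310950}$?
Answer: $- \frac{1806337533}{1443105032} + \frac{389213 i \sqrt{335}}{96688037144} \approx -1.2517 + 7.3678 \cdot 10^{-5} i$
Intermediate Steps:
$Y = -63$ ($Y = 9 - 72 = -63$)
$J = -272$ ($J = 2 \left(\left(-2\right) 68\right) = 2 \left(-136\right) = -272$)
$L{\left(V \right)} = -3 + i \sqrt{335}$ ($L{\left(V \right)} = -3 + \sqrt{-272 - 63} = -3 + \sqrt{-335} = -3 + i \sqrt{335}$)
$\frac{-114542 - 274671}{L{\left(h \right)} + 310950} = \frac{-114542 - 274671}{\left(-3 + i \sqrt{335}\right) + 310950} = - \frac{389213}{310947 + i \sqrt{335}}$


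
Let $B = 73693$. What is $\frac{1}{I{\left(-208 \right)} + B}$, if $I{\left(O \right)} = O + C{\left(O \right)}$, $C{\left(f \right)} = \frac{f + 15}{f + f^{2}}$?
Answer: $\frac{43056}{3163969967} \approx 1.3608 \cdot 10^{-5}$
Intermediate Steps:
$C{\left(f \right)} = \frac{15 + f}{f + f^{2}}$
$I{\left(O \right)} = O + \frac{15 + O}{O \left(1 + O\right)}$
$\frac{1}{I{\left(-208 \right)} + B} = \frac{1}{\frac{15 - 208 + \left(-208\right)^{2} \left(1 - 208\right)}{\left(-208\right) \left(1 - 208\right)} + 73693} = \frac{1}{- \frac{15 - 208 + 43264 \left(-207\right)}{208 \left(-207\right)} + 73693} = \frac{1}{\left(- \frac{1}{208}\right) \left(- \frac{1}{207}\right) \left(15 - 208 - 8955648\right) + 73693} = \frac{1}{\left(- \frac{1}{208}\right) \left(- \frac{1}{207}\right) \left(-8955841\right) + 73693} = \frac{1}{- \frac{8955841}{43056} + 73693} = \frac{1}{\frac{3163969967}{43056}} = \frac{43056}{3163969967}$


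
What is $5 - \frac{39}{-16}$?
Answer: $\frac{119}{16} \approx 7.4375$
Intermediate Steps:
$5 - \frac{39}{-16} = 5 - - \frac{39}{16} = 5 + \frac{39}{16} = \frac{119}{16}$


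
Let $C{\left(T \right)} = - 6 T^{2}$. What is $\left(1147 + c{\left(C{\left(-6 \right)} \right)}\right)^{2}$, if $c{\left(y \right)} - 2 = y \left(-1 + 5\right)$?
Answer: $81225$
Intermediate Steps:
$c{\left(y \right)} = 2 + 4 y$ ($c{\left(y \right)} = 2 + y \left(-1 + 5\right) = 2 + y 4 = 2 + 4 y$)
$\left(1147 + c{\left(C{\left(-6 \right)} \right)}\right)^{2} = \left(1147 + \left(2 + 4 \left(- 6 \left(-6\right)^{2}\right)\right)\right)^{2} = \left(1147 + \left(2 + 4 \left(\left(-6\right) 36\right)\right)\right)^{2} = \left(1147 + \left(2 + 4 \left(-216\right)\right)\right)^{2} = \left(1147 + \left(2 - 864\right)\right)^{2} = \left(1147 - 862\right)^{2} = 285^{2} = 81225$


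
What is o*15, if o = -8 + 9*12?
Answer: 1500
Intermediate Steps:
o = 100 (o = -8 + 108 = 100)
o*15 = 100*15 = 1500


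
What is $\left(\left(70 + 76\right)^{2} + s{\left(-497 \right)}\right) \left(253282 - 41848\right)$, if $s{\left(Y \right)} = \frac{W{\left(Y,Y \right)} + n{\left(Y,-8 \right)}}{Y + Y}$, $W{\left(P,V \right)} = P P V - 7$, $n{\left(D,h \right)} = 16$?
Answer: $\frac{15218127914256}{497} \approx 3.062 \cdot 10^{10}$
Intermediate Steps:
$W{\left(P,V \right)} = -7 + V P^{2}$ ($W{\left(P,V \right)} = P^{2} V - 7 = V P^{2} - 7 = -7 + V P^{2}$)
$s{\left(Y \right)} = \frac{9 + Y^{3}}{2 Y}$ ($s{\left(Y \right)} = \frac{\left(-7 + Y Y^{2}\right) + 16}{Y + Y} = \frac{\left(-7 + Y^{3}\right) + 16}{2 Y} = \left(9 + Y^{3}\right) \frac{1}{2 Y} = \frac{9 + Y^{3}}{2 Y}$)
$\left(\left(70 + 76\right)^{2} + s{\left(-497 \right)}\right) \left(253282 - 41848\right) = \left(\left(70 + 76\right)^{2} + \frac{9 + \left(-497\right)^{3}}{2 \left(-497\right)}\right) \left(253282 - 41848\right) = \left(146^{2} + \frac{1}{2} \left(- \frac{1}{497}\right) \left(9 - 122763473\right)\right) 211434 = \left(21316 + \frac{1}{2} \left(- \frac{1}{497}\right) \left(-122763464\right)\right) 211434 = \left(21316 + \frac{61381732}{497}\right) 211434 = \frac{71975784}{497} \cdot 211434 = \frac{15218127914256}{497}$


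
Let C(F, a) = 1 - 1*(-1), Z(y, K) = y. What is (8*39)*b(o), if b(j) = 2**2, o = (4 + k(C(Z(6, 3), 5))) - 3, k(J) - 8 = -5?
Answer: 1248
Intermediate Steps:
C(F, a) = 2 (C(F, a) = 1 + 1 = 2)
k(J) = 3 (k(J) = 8 - 5 = 3)
o = 4 (o = (4 + 3) - 3 = 7 - 3 = 4)
b(j) = 4
(8*39)*b(o) = (8*39)*4 = 312*4 = 1248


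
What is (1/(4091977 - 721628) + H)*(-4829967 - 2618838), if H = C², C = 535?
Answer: -7185699371438381430/3370349 ≈ -2.1320e+12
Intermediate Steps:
H = 286225 (H = 535² = 286225)
(1/(4091977 - 721628) + H)*(-4829967 - 2618838) = (1/(4091977 - 721628) + 286225)*(-4829967 - 2618838) = (1/3370349 + 286225)*(-7448805) = (964678142526/3370349)*(-7448805) = -7185699371438381430/3370349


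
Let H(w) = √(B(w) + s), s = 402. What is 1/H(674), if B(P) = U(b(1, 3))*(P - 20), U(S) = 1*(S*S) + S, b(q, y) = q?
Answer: √190/570 ≈ 0.024183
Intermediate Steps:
U(S) = S + S² (U(S) = 1*S² + S = S² + S = S + S²)
B(P) = -40 + 2*P (B(P) = (1*(1 + 1))*(P - 20) = (1*2)*(-20 + P) = 2*(-20 + P) = -40 + 2*P)
H(w) = √(362 + 2*w) (H(w) = √((-40 + 2*w) + 402) = √(362 + 2*w))
1/H(674) = 1/(√(362 + 2*674)) = 1/(√(362 + 1348)) = 1/(√1710) = 1/(3*√190) = √190/570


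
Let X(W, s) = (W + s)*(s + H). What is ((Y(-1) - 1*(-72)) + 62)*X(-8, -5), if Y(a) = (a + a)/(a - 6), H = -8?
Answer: 158860/7 ≈ 22694.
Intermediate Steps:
Y(a) = 2*a/(-6 + a) (Y(a) = (2*a)/(-6 + a) = 2*a/(-6 + a))
X(W, s) = (-8 + s)*(W + s) (X(W, s) = (W + s)*(s - 8) = (W + s)*(-8 + s) = (-8 + s)*(W + s))
((Y(-1) - 1*(-72)) + 62)*X(-8, -5) = ((2*(-1)/(-6 - 1) - 1*(-72)) + 62)*((-5)**2 - 8*(-8) - 8*(-5) - 8*(-5)) = ((2*(-1)/(-7) + 72) + 62)*(25 + 64 + 40 + 40) = ((2*(-1)*(-1/7) + 72) + 62)*169 = ((2/7 + 72) + 62)*169 = (506/7 + 62)*169 = (940/7)*169 = 158860/7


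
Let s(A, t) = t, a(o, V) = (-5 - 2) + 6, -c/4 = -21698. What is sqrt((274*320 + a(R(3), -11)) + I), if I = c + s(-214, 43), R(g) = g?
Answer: sqrt(174514) ≈ 417.75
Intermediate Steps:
c = 86792 (c = -4*(-21698) = 86792)
a(o, V) = -1 (a(o, V) = -7 + 6 = -1)
I = 86835 (I = 86792 + 43 = 86835)
sqrt((274*320 + a(R(3), -11)) + I) = sqrt((274*320 - 1) + 86835) = sqrt((87680 - 1) + 86835) = sqrt(87679 + 86835) = sqrt(174514)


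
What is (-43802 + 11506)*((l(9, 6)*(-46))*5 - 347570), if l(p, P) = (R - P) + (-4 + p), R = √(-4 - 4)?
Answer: 11217692640 + 14856160*I*√2 ≈ 1.1218e+10 + 2.101e+7*I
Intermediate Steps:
R = 2*I*√2 (R = √(-8) = 2*I*√2 ≈ 2.8284*I)
l(p, P) = -4 + p - P + 2*I*√2 (l(p, P) = (2*I*√2 - P) + (-4 + p) = (-P + 2*I*√2) + (-4 + p) = -4 + p - P + 2*I*√2)
(-43802 + 11506)*((l(9, 6)*(-46))*5 - 347570) = (-43802 + 11506)*(((-4 + 9 - 1*6 + 2*I*√2)*(-46))*5 - 347570) = -32296*(((-4 + 9 - 6 + 2*I*√2)*(-46))*5 - 347570) = -32296*(((-1 + 2*I*√2)*(-46))*5 - 347570) = -32296*((46 - 92*I*√2)*5 - 347570) = -32296*((230 - 460*I*√2) - 347570) = -32296*(-347340 - 460*I*√2) = 11217692640 + 14856160*I*√2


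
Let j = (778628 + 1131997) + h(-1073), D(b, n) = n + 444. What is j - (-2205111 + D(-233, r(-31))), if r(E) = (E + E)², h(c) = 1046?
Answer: 4112494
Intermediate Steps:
r(E) = 4*E² (r(E) = (2*E)² = 4*E²)
D(b, n) = 444 + n
j = 1911671 (j = (778628 + 1131997) + 1046 = 1910625 + 1046 = 1911671)
j - (-2205111 + D(-233, r(-31))) = 1911671 - (-2205111 + (444 + 4*(-31)²)) = 1911671 - (-2205111 + (444 + 4*961)) = 1911671 - (-2205111 + (444 + 3844)) = 1911671 - (-2205111 + 4288) = 1911671 - 1*(-2200823) = 1911671 + 2200823 = 4112494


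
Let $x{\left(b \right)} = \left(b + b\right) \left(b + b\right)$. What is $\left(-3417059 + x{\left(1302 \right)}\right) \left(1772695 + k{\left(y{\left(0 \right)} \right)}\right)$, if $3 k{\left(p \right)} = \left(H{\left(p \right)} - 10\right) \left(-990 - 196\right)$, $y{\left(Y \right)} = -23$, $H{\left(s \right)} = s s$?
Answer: $5272746281369$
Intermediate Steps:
$H{\left(s \right)} = s^{2}$
$k{\left(p \right)} = \frac{11860}{3} - \frac{1186 p^{2}}{3}$ ($k{\left(p \right)} = \frac{\left(p^{2} - 10\right) \left(-990 - 196\right)}{3} = \frac{\left(-10 + p^{2}\right) \left(-1186\right)}{3} = \frac{11860 - 1186 p^{2}}{3} = \frac{11860}{3} - \frac{1186 p^{2}}{3}$)
$x{\left(b \right)} = 4 b^{2}$ ($x{\left(b \right)} = 2 b 2 b = 4 b^{2}$)
$\left(-3417059 + x{\left(1302 \right)}\right) \left(1772695 + k{\left(y{\left(0 \right)} \right)}\right) = \left(-3417059 + 4 \cdot 1302^{2}\right) \left(1772695 + \left(\frac{11860}{3} - \frac{1186 \left(-23\right)^{2}}{3}\right)\right) = \left(-3417059 + 4 \cdot 1695204\right) \left(1772695 + \left(\frac{11860}{3} - \frac{627394}{3}\right)\right) = \left(-3417059 + 6780816\right) \left(1772695 + \left(\frac{11860}{3} - \frac{627394}{3}\right)\right) = 3363757 \left(1772695 - 205178\right) = 3363757 \cdot 1567517 = 5272746281369$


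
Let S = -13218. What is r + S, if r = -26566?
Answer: -39784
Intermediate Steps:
r + S = -26566 - 13218 = -39784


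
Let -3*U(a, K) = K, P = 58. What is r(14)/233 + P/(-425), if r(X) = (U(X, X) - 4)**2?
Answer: 165674/891225 ≈ 0.18589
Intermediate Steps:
U(a, K) = -K/3
r(X) = (-4 - X/3)**2 (r(X) = (-X/3 - 4)**2 = (-4 - X/3)**2)
r(14)/233 + P/(-425) = ((12 + 14)**2/9)/233 + 58/(-425) = ((1/9)*26**2)*(1/233) + 58*(-1/425) = ((1/9)*676)*(1/233) - 58/425 = (676/9)*(1/233) - 58/425 = 676/2097 - 58/425 = 165674/891225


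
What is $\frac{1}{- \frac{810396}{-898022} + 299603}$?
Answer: $\frac{449011}{134525447831} \approx 3.3377 \cdot 10^{-6}$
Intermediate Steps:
$\frac{1}{- \frac{810396}{-898022} + 299603} = \frac{1}{\left(-810396\right) \left(- \frac{1}{898022}\right) + 299603} = \frac{1}{\frac{405198}{449011} + 299603} = \frac{1}{\frac{134525447831}{449011}} = \frac{449011}{134525447831}$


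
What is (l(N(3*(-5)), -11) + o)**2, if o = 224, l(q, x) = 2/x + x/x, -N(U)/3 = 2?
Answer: 6115729/121 ≈ 50543.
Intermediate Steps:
N(U) = -6 (N(U) = -3*2 = -6)
l(q, x) = 1 + 2/x (l(q, x) = 2/x + 1 = 1 + 2/x)
(l(N(3*(-5)), -11) + o)**2 = ((2 - 11)/(-11) + 224)**2 = (-1/11*(-9) + 224)**2 = (9/11 + 224)**2 = (2473/11)**2 = 6115729/121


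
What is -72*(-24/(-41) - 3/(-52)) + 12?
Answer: -18282/533 ≈ -34.300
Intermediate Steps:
-72*(-24/(-41) - 3/(-52)) + 12 = -72*(-24*(-1/41) - 3*(-1/52)) + 12 = -72*(24/41 + 3/52) + 12 = -72*1371/2132 + 12 = -24678/533 + 12 = -18282/533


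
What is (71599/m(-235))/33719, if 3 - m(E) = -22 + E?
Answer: 71599/8766940 ≈ 0.0081669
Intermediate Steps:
m(E) = 25 - E (m(E) = 3 - (-22 + E) = 3 + (22 - E) = 25 - E)
(71599/m(-235))/33719 = (71599/(25 - 1*(-235)))/33719 = (71599/(25 + 235))*(1/33719) = (71599/260)*(1/33719) = 71599/8766940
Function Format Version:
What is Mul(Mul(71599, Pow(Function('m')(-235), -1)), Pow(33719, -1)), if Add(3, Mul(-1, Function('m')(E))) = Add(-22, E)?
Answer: Rational(71599, 8766940) ≈ 0.0081669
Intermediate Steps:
Function('m')(E) = Add(25, Mul(-1, E)) (Function('m')(E) = Add(3, Mul(-1, Add(-22, E))) = Add(3, Add(22, Mul(-1, E))) = Add(25, Mul(-1, E)))
Mul(Mul(71599, Pow(Function('m')(-235), -1)), Pow(33719, -1)) = Mul(Mul(71599, Pow(Add(25, Mul(-1, -235)), -1)), Pow(33719, -1)) = Mul(Mul(71599, Pow(Add(25, 235), -1)), Rational(1, 33719)) = Mul(Mul(71599, Pow(260, -1)), Rational(1, 33719)) = Mul(Mul(71599, Rational(1, 260)), Rational(1, 33719)) = Mul(Rational(71599, 260), Rational(1, 33719)) = Rational(71599, 8766940)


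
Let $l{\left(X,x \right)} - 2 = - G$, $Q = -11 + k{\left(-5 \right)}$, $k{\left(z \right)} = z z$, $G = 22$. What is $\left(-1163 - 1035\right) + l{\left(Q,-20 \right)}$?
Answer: $-2218$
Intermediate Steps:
$k{\left(z \right)} = z^{2}$
$Q = 14$ ($Q = -11 + \left(-5\right)^{2} = -11 + 25 = 14$)
$l{\left(X,x \right)} = -20$ ($l{\left(X,x \right)} = 2 - 22 = -20$)
$\left(-1163 - 1035\right) + l{\left(Q,-20 \right)} = \left(-1163 - 1035\right) - 20 = -2198 - 20 = -2218$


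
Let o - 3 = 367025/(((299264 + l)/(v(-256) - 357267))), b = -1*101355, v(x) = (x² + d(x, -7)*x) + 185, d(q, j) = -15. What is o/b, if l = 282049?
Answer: 35197850237/19639659705 ≈ 1.7922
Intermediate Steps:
v(x) = 185 + x² - 15*x (v(x) = (x² - 15*x) + 185 = 185 + x² - 15*x)
b = -101355
o = -35197850237/193771 (o = 3 + 367025/(((299264 + 282049)/((185 + (-256)² - 15*(-256)) - 357267))) = 3 + 367025/((581313/((185 + 65536 + 3840) - 357267))) = 3 + 367025/((581313/(69561 - 357267))) = 3 + 367025/((581313/(-287706))) = 3 + 367025/((581313*(-1/287706))) = 3 + 367025/(-193771/95902) = 3 + 367025*(-95902/193771) = 3 - 35198431550/193771 = -35197850237/193771 ≈ -1.8165e+5)
o/b = -35197850237/193771/(-101355) = -35197850237/193771*(-1/101355) = 35197850237/19639659705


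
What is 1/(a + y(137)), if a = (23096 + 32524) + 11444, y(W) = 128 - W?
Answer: 1/67055 ≈ 1.4913e-5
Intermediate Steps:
a = 67064 (a = 55620 + 11444 = 67064)
1/(a + y(137)) = 1/(67064 + (128 - 1*137)) = 1/(67064 + (128 - 137)) = 1/(67064 - 9) = 1/67055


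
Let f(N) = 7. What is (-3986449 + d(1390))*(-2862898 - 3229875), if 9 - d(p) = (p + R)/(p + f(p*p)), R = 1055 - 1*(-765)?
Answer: 33931017733174970/1397 ≈ 2.4288e+13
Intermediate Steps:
R = 1820 (R = 1055 + 765 = 1820)
d(p) = 9 - (1820 + p)/(7 + p) (d(p) = 9 - (p + 1820)/(p + 7) = 9 - (1820 + p)/(7 + p))
(-3986449 + d(1390))*(-2862898 - 3229875) = (-3986449 + (-1757 + 8*1390)/(7 + 1390))*(-2862898 - 3229875) = (-3986449 + (-1757 + 11120)/1397)*(-6092773) = (-3986449 + (1/1397)*9363)*(-6092773) = (-3986449 + 9363/1397)*(-6092773) = -5569059890/1397*(-6092773) = 33931017733174970/1397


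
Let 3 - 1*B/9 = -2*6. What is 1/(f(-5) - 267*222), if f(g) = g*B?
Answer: -1/59949 ≈ -1.6681e-5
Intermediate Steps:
B = 135 (B = 27 - (-18)*6 = 27 - 9*(-12) = 27 + 108 = 135)
f(g) = 135*g (f(g) = g*135 = 135*g)
1/(f(-5) - 267*222) = 1/(135*(-5) - 267*222) = 1/(-675 - 59274) = 1/(-59949) = -1/59949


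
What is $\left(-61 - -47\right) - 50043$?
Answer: $-50057$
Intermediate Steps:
$\left(-61 - -47\right) - 50043 = \left(-61 + 47\right) - 50043 = -14 - 50043 = -50057$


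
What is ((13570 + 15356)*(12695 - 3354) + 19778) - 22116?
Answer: 270195428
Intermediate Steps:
((13570 + 15356)*(12695 - 3354) + 19778) - 22116 = (28926*9341 + 19778) - 22116 = (270197766 + 19778) - 22116 = 270217544 - 22116 = 270195428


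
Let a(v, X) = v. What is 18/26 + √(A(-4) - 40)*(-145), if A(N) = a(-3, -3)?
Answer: 9/13 - 145*I*√43 ≈ 0.69231 - 950.83*I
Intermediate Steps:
A(N) = -3
18/26 + √(A(-4) - 40)*(-145) = 18/26 + √(-3 - 40)*(-145) = 18*(1/26) + √(-43)*(-145) = 9/13 + (I*√43)*(-145) = 9/13 - 145*I*√43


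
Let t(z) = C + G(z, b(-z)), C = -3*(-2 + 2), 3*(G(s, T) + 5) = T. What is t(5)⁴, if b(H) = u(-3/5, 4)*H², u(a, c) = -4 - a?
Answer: 100000000/81 ≈ 1.2346e+6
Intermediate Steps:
b(H) = -17*H²/5 (b(H) = (-4 - (-3)/5)*H² = (-4 - 1*(-⅗))*H² = (-4 + ⅗)*H² = -17*H²/5)
G(s, T) = -5 + T/3
C = 0 (C = -3*0 = 0)
t(z) = -5 - 17*z²/15 (t(z) = 0 + (-5 + (-17*z²/5)/3) = 0 + (-5 - 17*z²/15) = -5 - 17*z²/15)
t(5)⁴ = (-5 - 17/15*5²)⁴ = (-5 - 17/15*25)⁴ = (-5 - 85/3)⁴ = (-100/3)⁴ = 100000000/81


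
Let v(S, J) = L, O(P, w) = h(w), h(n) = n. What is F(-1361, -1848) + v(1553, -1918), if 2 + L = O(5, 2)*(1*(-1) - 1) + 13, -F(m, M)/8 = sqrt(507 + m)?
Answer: 7 - 8*I*sqrt(854) ≈ 7.0 - 233.79*I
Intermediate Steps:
O(P, w) = w
F(m, M) = -8*sqrt(507 + m)
L = 7 (L = -2 + (2*(1*(-1) - 1) + 13) = -2 + (2*(-1 - 1) + 13) = -2 + (2*(-2) + 13) = -2 + (-4 + 13) = -2 + 9 = 7)
v(S, J) = 7
F(-1361, -1848) + v(1553, -1918) = -8*sqrt(507 - 1361) + 7 = -8*I*sqrt(854) + 7 = 7 - 8*I*sqrt(854)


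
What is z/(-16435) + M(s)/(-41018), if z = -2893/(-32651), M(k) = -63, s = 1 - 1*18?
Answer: 33688343581/22011045730330 ≈ 0.0015305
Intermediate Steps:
s = -17 (s = 1 - 18 = -17)
z = 2893/32651 (z = -2893*(-1/32651) = 2893/32651 ≈ 0.088604)
z/(-16435) + M(s)/(-41018) = (2893/32651)/(-16435) - 63/(-41018) = (2893/32651)*(-1/16435) - 63*(-1/41018) = -2893/536619185 + 63/41018 = 33688343581/22011045730330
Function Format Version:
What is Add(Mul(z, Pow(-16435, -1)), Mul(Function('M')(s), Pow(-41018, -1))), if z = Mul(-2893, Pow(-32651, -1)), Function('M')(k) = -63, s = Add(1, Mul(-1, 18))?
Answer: Rational(33688343581, 22011045730330) ≈ 0.0015305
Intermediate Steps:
s = -17 (s = Add(1, -18) = -17)
z = Rational(2893, 32651) (z = Mul(-2893, Rational(-1, 32651)) = Rational(2893, 32651) ≈ 0.088604)
Add(Mul(z, Pow(-16435, -1)), Mul(Function('M')(s), Pow(-41018, -1))) = Add(Mul(Rational(2893, 32651), Pow(-16435, -1)), Mul(-63, Pow(-41018, -1))) = Add(Mul(Rational(2893, 32651), Rational(-1, 16435)), Mul(-63, Rational(-1, 41018))) = Add(Rational(-2893, 536619185), Rational(63, 41018)) = Rational(33688343581, 22011045730330)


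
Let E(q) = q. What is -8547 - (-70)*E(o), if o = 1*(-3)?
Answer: -8757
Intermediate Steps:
o = -3
-8547 - (-70)*E(o) = -8547 - (-70)*(-3) = -8547 - 1*210 = -8547 - 210 = -8757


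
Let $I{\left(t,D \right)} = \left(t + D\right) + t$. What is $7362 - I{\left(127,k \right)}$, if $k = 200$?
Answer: $6908$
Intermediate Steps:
$I{\left(t,D \right)} = D + 2 t$ ($I{\left(t,D \right)} = \left(D + t\right) + t = D + 2 t$)
$7362 - I{\left(127,k \right)} = 7362 - \left(200 + 2 \cdot 127\right) = 7362 - \left(200 + 254\right) = 7362 - 454 = 6908$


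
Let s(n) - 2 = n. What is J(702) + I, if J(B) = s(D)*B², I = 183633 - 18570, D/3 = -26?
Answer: -37288041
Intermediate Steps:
D = -78 (D = 3*(-26) = -78)
s(n) = 2 + n
I = 165063
J(B) = -76*B² (J(B) = (2 - 78)*B² = -76*B²)
J(702) + I = -76*702² + 165063 = -76*492804 + 165063 = -37453104 + 165063 = -37288041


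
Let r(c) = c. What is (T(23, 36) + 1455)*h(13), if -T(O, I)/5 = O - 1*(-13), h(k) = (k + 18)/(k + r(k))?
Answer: 39525/26 ≈ 1520.2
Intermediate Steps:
h(k) = (18 + k)/(2*k) (h(k) = (k + 18)/(k + k) = (18 + k)/((2*k)) = (18 + k)*(1/(2*k)) = (18 + k)/(2*k))
T(O, I) = -65 - 5*O (T(O, I) = -5*(O - 1*(-13)) = -5*(O + 13) = -5*(13 + O) = -65 - 5*O)
(T(23, 36) + 1455)*h(13) = ((-65 - 5*23) + 1455)*((½)*(18 + 13)/13) = ((-65 - 115) + 1455)*((½)*(1/13)*31) = (-180 + 1455)*(31/26) = 1275*(31/26) = 39525/26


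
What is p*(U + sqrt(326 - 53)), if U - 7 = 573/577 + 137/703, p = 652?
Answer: 2165477820/405631 + 652*sqrt(273) ≈ 16111.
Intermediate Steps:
U = 3321285/405631 (U = 7 + (573/577 + 137/703) = 7 + 481868/405631 = 3321285/405631 ≈ 8.1879)
p*(U + sqrt(326 - 53)) = 652*(3321285/405631 + sqrt(326 - 53)) = 652*(3321285/405631 + sqrt(273)) = 2165477820/405631 + 652*sqrt(273)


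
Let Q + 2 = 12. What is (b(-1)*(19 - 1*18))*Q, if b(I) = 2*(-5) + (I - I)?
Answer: -100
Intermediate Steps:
b(I) = -10 (b(I) = -10 + 0 = -10)
Q = 10 (Q = -2 + 12 = 10)
(b(-1)*(19 - 1*18))*Q = -10*(19 - 1*18)*10 = -10*(19 - 18)*10 = -10*1*10 = -10*10 = -100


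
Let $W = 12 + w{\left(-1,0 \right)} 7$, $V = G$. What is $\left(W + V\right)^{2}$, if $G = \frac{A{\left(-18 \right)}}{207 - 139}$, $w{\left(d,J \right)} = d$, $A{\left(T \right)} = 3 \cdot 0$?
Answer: $25$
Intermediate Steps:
$A{\left(T \right)} = 0$
$G = 0$ ($G = \frac{0}{207 - 139} = \frac{0}{68} = 0 \cdot \frac{1}{68} = 0$)
$V = 0$
$W = 5$ ($W = 12 - 7 = 5$)
$\left(W + V\right)^{2} = \left(5 + 0\right)^{2} = 5^{2} = 25$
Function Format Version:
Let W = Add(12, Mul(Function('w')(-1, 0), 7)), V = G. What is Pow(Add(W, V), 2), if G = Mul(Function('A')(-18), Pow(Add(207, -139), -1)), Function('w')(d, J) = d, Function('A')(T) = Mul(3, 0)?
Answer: 25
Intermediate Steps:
Function('A')(T) = 0
G = 0 (G = Mul(0, Pow(Add(207, -139), -1)) = Mul(0, Pow(68, -1)) = Mul(0, Rational(1, 68)) = 0)
V = 0
W = 5 (W = Add(12, Mul(-1, 7)) = Add(12, -7) = 5)
Pow(Add(W, V), 2) = Pow(Add(5, 0), 2) = Pow(5, 2) = 25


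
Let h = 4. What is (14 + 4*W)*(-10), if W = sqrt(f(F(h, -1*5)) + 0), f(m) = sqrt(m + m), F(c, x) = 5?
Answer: -140 - 40*10**(1/4) ≈ -211.13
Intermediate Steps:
f(m) = sqrt(2)*sqrt(m) (f(m) = sqrt(2*m) = sqrt(2)*sqrt(m))
W = 10**(1/4) (W = sqrt(sqrt(2)*sqrt(5) + 0) = sqrt(sqrt(10) + 0) = sqrt(sqrt(10)) = 10**(1/4) ≈ 1.7783)
(14 + 4*W)*(-10) = (14 + 4*10**(1/4))*(-10) = -140 - 40*10**(1/4)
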